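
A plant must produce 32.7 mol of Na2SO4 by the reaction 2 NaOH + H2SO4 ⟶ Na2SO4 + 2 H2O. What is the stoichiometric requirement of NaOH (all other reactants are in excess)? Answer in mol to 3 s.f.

65.4 mol

n(Na2SO4) = 32.70 mol
n(NaOH) = (2/1) × 32.70 = 65.40 mol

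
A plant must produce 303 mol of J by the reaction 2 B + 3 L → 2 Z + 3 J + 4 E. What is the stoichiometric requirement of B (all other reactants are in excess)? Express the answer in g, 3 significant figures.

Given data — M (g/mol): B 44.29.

8950 g

n(J) = 303.0 mol
n(B) = (2/3) × 303.0 = 202.0 mol
mass = 202.0 × 44.29 = 8947 g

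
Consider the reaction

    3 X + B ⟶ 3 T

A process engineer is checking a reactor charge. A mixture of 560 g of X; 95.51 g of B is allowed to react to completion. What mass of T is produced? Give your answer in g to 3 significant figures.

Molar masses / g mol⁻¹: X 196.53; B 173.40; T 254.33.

n(X) = 560.0 / 196.53 = 2.849 mol
n(B) = 95.51 / 173.40 = 0.5508 mol
n/ν for X = 2.849/3 = 0.9497
n/ν for B = 0.5508/1 = 0.5508
Smallest n/ν is B → limiting reagent.
n(T) = (3/1) × 0.5508 = 1.652 mol
mass = 1.652 × 254.33 = 420.2 g

420 g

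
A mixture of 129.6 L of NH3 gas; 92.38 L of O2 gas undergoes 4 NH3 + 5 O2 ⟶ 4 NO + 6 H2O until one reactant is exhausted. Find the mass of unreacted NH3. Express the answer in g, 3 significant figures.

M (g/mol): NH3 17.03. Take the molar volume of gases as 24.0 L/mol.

39.5 g

n(NH3) = 129.6 / 24.0 = 5.400 mol
n(O2) = 92.38 / 24.0 = 3.849 mol
n/ν for NH3 = 5.400/4 = 1.350
n/ν for O2 = 3.849/5 = 0.7698
Smallest n/ν is O2 → limiting reagent.
NH3 consumed = (4/5) × 3.849 = 3.079 mol
NH3 remaining = 5.400 − 3.079 = 2.321 mol
mass = 2.321 × 17.03 = 39.53 g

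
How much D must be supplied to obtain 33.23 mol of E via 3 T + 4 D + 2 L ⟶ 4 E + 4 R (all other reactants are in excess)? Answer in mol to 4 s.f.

n(E) = 33.23 mol
n(D) = (4/4) × 33.23 = 33.23 mol

33.23 mol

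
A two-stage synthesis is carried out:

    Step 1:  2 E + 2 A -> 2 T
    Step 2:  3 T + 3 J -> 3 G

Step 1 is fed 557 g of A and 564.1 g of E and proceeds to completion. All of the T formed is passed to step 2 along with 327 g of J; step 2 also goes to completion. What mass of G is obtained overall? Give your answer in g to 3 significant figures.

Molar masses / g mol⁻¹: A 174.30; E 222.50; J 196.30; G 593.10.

Step 1:
n(A) = 557.0 / 174.30 = 3.196 mol
n(E) = 564.1 / 222.50 = 2.535 mol
n/ν for A = 3.196/2 = 1.598
n/ν for E = 2.535/2 = 1.268
Smallest n/ν is E → limiting reagent.
n(T) produced = (2/2) × 2.535 = 2.535 mol
Step 2:
n(T) available = 2.535 mol
n(J) = 327.0 / 196.30 = 1.666 mol
n/ν for T = 2.535/3 = 0.8450
n/ν for J = 1.666/3 = 0.5553
Smallest n/ν is J → limiting reagent.
n(G) = (3/3) × 1.666 = 1.666 mol
mass = 1.666 × 593.10 = 988.1 g

988 g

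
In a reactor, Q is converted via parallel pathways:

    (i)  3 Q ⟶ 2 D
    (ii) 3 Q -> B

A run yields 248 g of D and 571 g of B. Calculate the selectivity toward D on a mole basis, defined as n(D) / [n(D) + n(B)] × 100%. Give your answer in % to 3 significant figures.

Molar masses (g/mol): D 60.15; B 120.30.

46.5 %

n(D) = 248 / 60.15 = 4.123 mol
n(B) = 571 / 120.30 = 4.746 mol
selectivity = 4.123/(4.123+4.746) × 100 = 46.49 %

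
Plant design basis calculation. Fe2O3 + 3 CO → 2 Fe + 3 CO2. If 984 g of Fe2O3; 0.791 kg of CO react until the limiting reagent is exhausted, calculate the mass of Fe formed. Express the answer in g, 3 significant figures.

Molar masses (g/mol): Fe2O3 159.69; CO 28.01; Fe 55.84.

688 g

n(Fe2O3) = 984.0 / 159.69 = 6.162 mol
n(CO) = 0.7910×1000 / 28.01 = 28.24 mol
n/ν for Fe2O3 = 6.162/1 = 6.162
n/ν for CO = 28.24/3 = 9.413
Smallest n/ν is Fe2O3 → limiting reagent.
n(Fe) = (2/1) × 6.162 = 12.32 mol
mass = 12.32 × 55.84 = 687.9 g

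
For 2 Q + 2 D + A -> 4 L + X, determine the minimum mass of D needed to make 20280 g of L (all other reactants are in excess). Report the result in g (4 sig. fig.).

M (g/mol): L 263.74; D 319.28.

12280 g

n(L) = 20280 / 263.74 = 76.89 mol
n(D) = (2/4) × 76.89 = 38.45 mol
mass = 38.45 × 319.28 = 12280 g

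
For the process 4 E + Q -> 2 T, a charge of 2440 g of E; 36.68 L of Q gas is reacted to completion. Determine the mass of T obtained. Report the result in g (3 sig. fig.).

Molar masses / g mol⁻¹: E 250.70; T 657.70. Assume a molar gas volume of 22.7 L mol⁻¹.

2130 g

n(E) = 2440 / 250.70 = 9.733 mol
n(Q) = 36.68 / 22.7 = 1.616 mol
n/ν → E: 2.433, Q: 1.616; Q is limiting.
n(T) = (2/1) × 1.616 = 3.232 mol
mass = 3.232 × 657.70 = 2126 g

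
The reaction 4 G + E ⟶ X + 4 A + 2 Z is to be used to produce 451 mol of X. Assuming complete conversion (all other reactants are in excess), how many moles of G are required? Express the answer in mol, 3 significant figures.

1800 mol

n(X) = 451.0 mol
n(G) = (4/1) × 451.0 = 1804 mol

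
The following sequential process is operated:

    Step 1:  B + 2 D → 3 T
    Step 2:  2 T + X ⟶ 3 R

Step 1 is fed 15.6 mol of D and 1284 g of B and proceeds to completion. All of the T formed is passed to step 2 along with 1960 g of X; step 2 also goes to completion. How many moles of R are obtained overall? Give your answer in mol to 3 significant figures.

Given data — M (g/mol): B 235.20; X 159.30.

Step 1:
n(D) = 15.60 mol
n(B) = 1284 / 235.20 = 5.459 mol
n/ν for D = 15.60/2 = 7.800
n/ν for B = 5.459/1 = 5.459
Smallest n/ν is B → limiting reagent.
n(T) produced = (3/1) × 5.459 = 16.38 mol
Step 2:
n(T) available = 16.38 mol
n(X) = 1960 / 159.30 = 12.30 mol
n/ν for T = 16.38/2 = 8.190
n/ν for X = 12.30/1 = 12.30
Smallest n/ν is T → limiting reagent.
n(R) = (3/2) × 16.38 = 24.57 mol

24.6 mol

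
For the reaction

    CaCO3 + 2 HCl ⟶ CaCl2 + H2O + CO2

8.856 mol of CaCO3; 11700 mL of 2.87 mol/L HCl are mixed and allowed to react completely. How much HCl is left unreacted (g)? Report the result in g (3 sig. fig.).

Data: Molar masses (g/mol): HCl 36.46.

n(CaCO3) = 8.856 mol
n(HCl) = 2.87 × 11700/1000 = 33.58 mol
n/ν for CaCO3 = 8.856/1 = 8.856
n/ν for HCl = 33.58/2 = 16.79
Smallest n/ν is CaCO3 → limiting reagent.
HCl consumed = (2/1) × 8.856 = 17.71 mol
HCl remaining = 33.58 − 17.71 = 15.87 mol
mass = 15.87 × 36.46 = 578.6 g

579 g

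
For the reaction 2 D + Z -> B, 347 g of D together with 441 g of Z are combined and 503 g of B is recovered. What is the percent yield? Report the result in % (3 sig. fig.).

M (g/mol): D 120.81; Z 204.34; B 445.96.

n(D) = 347.0 / 120.81 = 2.872 mol
n(Z) = 441.0 / 204.34 = 2.158 mol
n/ν → D: 1.436, Z: 2.158; D is limiting.
theoretical n(B) = (1/2) × 2.872 = 1.436 mol → 640.4 g
% yield = 503 / 640.4 × 100 = 78.54 %

78.5 %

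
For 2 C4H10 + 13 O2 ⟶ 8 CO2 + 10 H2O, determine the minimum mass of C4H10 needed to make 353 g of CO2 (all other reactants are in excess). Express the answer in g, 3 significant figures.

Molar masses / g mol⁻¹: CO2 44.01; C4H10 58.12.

n(CO2) = 353 / 44.01 = 8.021 mol
n(C4H10) = (2/8) × 8.021 = 2.005 mol
mass = 2.005 × 58.12 = 116.5 g

117 g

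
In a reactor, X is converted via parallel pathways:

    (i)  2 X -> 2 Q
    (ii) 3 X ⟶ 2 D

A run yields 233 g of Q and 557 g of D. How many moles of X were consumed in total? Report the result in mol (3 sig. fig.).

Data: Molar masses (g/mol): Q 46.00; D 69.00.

17.2 mol

n(Q) = 233 / 46.00 = 5.065 mol
n(D) = 557 / 69.00 = 8.072 mol
n(X) via (i) = (2/2)×5.065 = 5.065 mol
n(X) via (ii) = (3/2)×8.072 = 12.11 mol
total n(X) = 5.065 + 12.11 = 17.18 mol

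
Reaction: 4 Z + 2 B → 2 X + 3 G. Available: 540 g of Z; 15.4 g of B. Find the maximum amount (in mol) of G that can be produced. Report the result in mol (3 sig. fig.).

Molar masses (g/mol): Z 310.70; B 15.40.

n(Z) = 540.0 / 310.70 = 1.738 mol
n(B) = 15.40 / 15.40 = 1.000 mol
n/ν for Z = 1.738/4 = 0.4345
n/ν for B = 1.000/2 = 0.5000
Smallest n/ν is Z → limiting reagent.
n(G) = (3/4) × 1.738 = 1.304 mol

1.30 mol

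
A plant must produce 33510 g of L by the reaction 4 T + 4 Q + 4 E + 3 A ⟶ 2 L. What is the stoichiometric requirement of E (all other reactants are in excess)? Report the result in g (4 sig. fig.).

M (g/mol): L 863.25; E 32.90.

n(L) = 33510 / 863.25 = 38.82 mol
n(E) = (4/2) × 38.82 = 77.64 mol
mass = 77.64 × 32.90 = 2554 g

2554 g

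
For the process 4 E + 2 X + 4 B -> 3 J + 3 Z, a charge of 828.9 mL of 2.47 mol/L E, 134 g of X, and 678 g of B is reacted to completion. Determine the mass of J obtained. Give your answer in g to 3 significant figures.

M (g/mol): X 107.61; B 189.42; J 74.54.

n(E) = 2.47 × 828.9/1000 = 2.047 mol
n(X) = 134.0 / 107.61 = 1.245 mol
n(B) = 678.0 / 189.42 = 3.579 mol
n/ν → E: 0.5118, X: 0.6225, B: 0.8948; E is limiting.
n(J) = (3/4) × 2.047 = 1.535 mol
mass = 1.535 × 74.54 = 114.4 g

114 g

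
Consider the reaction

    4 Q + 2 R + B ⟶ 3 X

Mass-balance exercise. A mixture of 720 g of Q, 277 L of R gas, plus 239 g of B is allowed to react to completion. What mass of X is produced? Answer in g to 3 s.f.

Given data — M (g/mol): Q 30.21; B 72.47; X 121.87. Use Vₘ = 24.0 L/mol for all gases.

n(Q) = 720.0 / 30.21 = 23.83 mol
n(R) = 277.0 / 24.0 = 11.54 mol
n(B) = 239.0 / 72.47 = 3.298 mol
n/ν for Q = 23.83/4 = 5.958
n/ν for R = 11.54/2 = 5.770
n/ν for B = 3.298/1 = 3.298
Smallest n/ν is B → limiting reagent.
n(X) = (3/1) × 3.298 = 9.894 mol
mass = 9.894 × 121.87 = 1206 g

1210 g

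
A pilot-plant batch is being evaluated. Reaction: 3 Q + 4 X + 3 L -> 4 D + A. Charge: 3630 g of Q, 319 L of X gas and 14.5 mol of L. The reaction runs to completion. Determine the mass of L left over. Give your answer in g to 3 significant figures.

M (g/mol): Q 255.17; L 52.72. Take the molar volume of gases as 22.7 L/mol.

209 g

n(Q) = 3630 / 255.17 = 14.23 mol
n(X) = 319.0 / 22.7 = 14.05 mol
n(L) = 14.50 mol
n/ν for Q = 14.23/3 = 4.743
n/ν for X = 14.05/4 = 3.513
n/ν for L = 14.50/3 = 4.833
Smallest n/ν is X → limiting reagent.
L consumed = (3/4) × 14.05 = 10.54 mol
L remaining = 14.50 − 10.54 = 3.960 mol
mass = 3.960 × 52.72 = 208.8 g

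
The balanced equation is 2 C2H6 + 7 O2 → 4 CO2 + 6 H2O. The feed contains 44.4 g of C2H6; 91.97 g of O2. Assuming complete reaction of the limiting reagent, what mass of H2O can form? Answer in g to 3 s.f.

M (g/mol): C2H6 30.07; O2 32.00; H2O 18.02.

n(C2H6) = 44.40 / 30.07 = 1.477 mol
n(O2) = 91.97 / 32.00 = 2.874 mol
n/ν → C2H6: 0.7385, O2: 0.4106; O2 is limiting.
n(H2O) = (6/7) × 2.874 = 2.463 mol
mass = 2.463 × 18.02 = 44.38 g

44.4 g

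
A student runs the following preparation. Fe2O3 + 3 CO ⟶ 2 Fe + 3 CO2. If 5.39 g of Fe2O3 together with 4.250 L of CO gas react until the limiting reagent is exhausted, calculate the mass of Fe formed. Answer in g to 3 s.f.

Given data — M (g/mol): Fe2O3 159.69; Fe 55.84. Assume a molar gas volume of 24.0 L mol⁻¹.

n(Fe2O3) = 5.390 / 159.69 = 0.03375 mol
n(CO) = 4.250 / 24.0 = 0.1771 mol
n/ν for Fe2O3 = 0.03375/1 = 0.03375
n/ν for CO = 0.1771/3 = 0.05903
Smallest n/ν is Fe2O3 → limiting reagent.
n(Fe) = (2/1) × 0.03375 = 0.06750 mol
mass = 0.06750 × 55.84 = 3.769 g

3.77 g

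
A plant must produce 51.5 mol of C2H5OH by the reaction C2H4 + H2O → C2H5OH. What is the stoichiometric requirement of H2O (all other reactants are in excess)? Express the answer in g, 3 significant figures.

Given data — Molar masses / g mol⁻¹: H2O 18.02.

928 g

n(C2H5OH) = 51.50 mol
n(H2O) = (1/1) × 51.50 = 51.50 mol
mass = 51.50 × 18.02 = 928.0 g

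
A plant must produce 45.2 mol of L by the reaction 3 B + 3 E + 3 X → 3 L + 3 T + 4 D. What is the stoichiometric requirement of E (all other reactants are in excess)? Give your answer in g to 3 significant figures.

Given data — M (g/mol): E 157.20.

n(L) = 45.20 mol
n(E) = (3/3) × 45.20 = 45.20 mol
mass = 45.20 × 157.20 = 7105 g

7110 g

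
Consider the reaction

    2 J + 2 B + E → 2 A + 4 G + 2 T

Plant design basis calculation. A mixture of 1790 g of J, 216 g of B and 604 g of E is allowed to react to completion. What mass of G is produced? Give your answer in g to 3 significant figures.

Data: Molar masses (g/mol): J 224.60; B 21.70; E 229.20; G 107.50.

1130 g

n(J) = 1790 / 224.60 = 7.970 mol
n(B) = 216.0 / 21.70 = 9.954 mol
n(E) = 604.0 / 229.20 = 2.635 mol
n/ν → J: 3.985, B: 4.977, E: 2.635; E is limiting.
n(G) = (4/1) × 2.635 = 10.54 mol
mass = 10.54 × 107.50 = 1133 g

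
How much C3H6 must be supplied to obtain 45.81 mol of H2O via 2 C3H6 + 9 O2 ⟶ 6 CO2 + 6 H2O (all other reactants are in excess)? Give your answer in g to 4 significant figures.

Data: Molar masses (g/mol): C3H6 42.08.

n(H2O) = 45.81 mol
n(C3H6) = (2/6) × 45.81 = 15.27 mol
mass = 15.27 × 42.08 = 642.6 g

642.6 g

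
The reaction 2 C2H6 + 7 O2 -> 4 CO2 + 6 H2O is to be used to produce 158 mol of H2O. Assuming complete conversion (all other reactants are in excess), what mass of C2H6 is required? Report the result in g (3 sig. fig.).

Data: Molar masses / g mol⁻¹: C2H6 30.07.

n(H2O) = 158.0 mol
n(C2H6) = (2/6) × 158.0 = 52.67 mol
mass = 52.67 × 30.07 = 1584 g

1580 g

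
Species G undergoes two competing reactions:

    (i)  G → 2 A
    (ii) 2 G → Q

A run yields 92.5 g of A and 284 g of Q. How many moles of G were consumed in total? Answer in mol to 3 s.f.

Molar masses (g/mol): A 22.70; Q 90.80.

8.29 mol

n(A) = 92.5 / 22.70 = 4.075 mol
n(Q) = 284 / 90.80 = 3.128 mol
n(G) via (i) = (1/2)×4.075 = 2.038 mol
n(G) via (ii) = (2/1)×3.128 = 6.256 mol
total n(G) = 2.038 + 6.256 = 8.294 mol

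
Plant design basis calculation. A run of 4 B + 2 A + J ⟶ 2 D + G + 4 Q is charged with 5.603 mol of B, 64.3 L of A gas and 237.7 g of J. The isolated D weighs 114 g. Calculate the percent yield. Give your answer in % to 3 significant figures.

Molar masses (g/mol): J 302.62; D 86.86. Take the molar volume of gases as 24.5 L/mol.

n(B) = 5.603 mol
n(A) = 64.30 / 24.5 = 2.624 mol
n(J) = 237.7 / 302.62 = 0.7855 mol
n/ν → B: 1.401, A: 1.312, J: 0.7855; J is limiting.
theoretical n(D) = (2/1) × 0.7855 = 1.571 mol → 136.5 g
% yield = 114 / 136.5 × 100 = 83.52 %

83.5 %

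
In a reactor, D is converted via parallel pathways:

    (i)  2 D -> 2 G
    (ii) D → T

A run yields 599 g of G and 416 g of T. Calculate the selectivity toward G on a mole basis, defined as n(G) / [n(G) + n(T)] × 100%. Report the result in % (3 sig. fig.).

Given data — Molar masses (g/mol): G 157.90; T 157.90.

n(G) = 599 / 157.90 = 3.794 mol
n(T) = 416 / 157.90 = 2.635 mol
selectivity = 3.794/(3.794+2.635) × 100 = 59.01 %

59.0 %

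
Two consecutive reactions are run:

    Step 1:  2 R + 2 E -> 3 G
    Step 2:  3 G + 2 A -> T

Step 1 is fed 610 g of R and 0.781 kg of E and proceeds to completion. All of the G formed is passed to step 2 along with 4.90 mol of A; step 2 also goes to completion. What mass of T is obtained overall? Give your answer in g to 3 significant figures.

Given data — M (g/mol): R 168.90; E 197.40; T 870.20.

Step 1:
n(R) = 610.0 / 168.90 = 3.612 mol
n(E) = 0.7810×1000 / 197.40 = 3.956 mol
n/ν for R = 3.612/2 = 1.806
n/ν for E = 3.956/2 = 1.978
Smallest n/ν is R → limiting reagent.
n(G) produced = (3/2) × 3.612 = 5.418 mol
Step 2:
n(G) available = 5.418 mol
n(A) = 4.900 mol
n/ν for G = 5.418/3 = 1.806
n/ν for A = 4.900/2 = 2.450
Smallest n/ν is G → limiting reagent.
n(T) = (1/3) × 5.418 = 1.806 mol
mass = 1.806 × 870.20 = 1572 g

1570 g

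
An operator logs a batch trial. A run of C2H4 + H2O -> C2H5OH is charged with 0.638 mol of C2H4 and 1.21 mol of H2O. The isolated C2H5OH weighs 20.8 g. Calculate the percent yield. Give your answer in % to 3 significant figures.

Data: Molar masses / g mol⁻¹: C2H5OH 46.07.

n(C2H4) = 0.6380 mol
n(H2O) = 1.210 mol
n/ν for C2H4 = 0.6380/1 = 0.6380
n/ν for H2O = 1.210/1 = 1.210
Smallest n/ν is C2H4 → limiting reagent.
theoretical n(C2H5OH) = (1/1) × 0.6380 = 0.6380 mol → 29.39 g
% yield = 20.8 / 29.39 × 100 = 70.77 %

70.8 %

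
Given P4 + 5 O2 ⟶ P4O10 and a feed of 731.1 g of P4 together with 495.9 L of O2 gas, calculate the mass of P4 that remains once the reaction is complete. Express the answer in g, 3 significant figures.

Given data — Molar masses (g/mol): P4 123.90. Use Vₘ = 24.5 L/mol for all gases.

n(P4) = 731.1 / 123.90 = 5.901 mol
n(O2) = 495.9 / 24.5 = 20.24 mol
n/ν for P4 = 5.901/1 = 5.901
n/ν for O2 = 20.24/5 = 4.048
Smallest n/ν is O2 → limiting reagent.
P4 consumed = (1/5) × 20.24 = 4.048 mol
P4 remaining = 5.901 − 4.048 = 1.853 mol
mass = 1.853 × 123.90 = 229.6 g

230 g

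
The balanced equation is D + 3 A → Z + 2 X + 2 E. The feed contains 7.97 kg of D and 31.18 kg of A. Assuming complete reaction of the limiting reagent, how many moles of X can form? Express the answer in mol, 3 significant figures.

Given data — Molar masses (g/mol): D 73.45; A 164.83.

n(D) = 7.970×1000 / 73.45 = 108.5 mol
n(A) = 31.18×1000 / 164.83 = 189.2 mol
n/ν for D = 108.5/1 = 108.5
n/ν for A = 189.2/3 = 63.07
Smallest n/ν is A → limiting reagent.
n(X) = (2/3) × 189.2 = 126.1 mol

126 mol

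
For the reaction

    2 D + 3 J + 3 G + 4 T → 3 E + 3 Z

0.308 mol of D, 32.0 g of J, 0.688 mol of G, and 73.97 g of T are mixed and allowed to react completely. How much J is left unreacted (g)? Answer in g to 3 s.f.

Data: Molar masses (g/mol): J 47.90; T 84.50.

n(D) = 0.3080 mol
n(J) = 32.00 / 47.90 = 0.6681 mol
n(G) = 0.6880 mol
n(T) = 73.97 / 84.50 = 0.8754 mol
n/ν → D: 0.1540, J: 0.2227, G: 0.2293, T: 0.2189; D is limiting.
J consumed = (3/2) × 0.3080 = 0.4620 mol
J remaining = 0.6681 − 0.4620 = 0.2061 mol
mass = 0.2061 × 47.90 = 9.872 g

9.87 g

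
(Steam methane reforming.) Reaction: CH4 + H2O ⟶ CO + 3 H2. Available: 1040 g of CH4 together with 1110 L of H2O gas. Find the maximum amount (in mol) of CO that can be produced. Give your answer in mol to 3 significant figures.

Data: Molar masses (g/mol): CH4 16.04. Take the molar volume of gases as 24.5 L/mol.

n(CH4) = 1040 / 16.04 = 64.84 mol
n(H2O) = 1110 / 24.5 = 45.31 mol
n/ν for CH4 = 64.84/1 = 64.84
n/ν for H2O = 45.31/1 = 45.31
Smallest n/ν is H2O → limiting reagent.
n(CO) = (1/1) × 45.31 = 45.31 mol

45.3 mol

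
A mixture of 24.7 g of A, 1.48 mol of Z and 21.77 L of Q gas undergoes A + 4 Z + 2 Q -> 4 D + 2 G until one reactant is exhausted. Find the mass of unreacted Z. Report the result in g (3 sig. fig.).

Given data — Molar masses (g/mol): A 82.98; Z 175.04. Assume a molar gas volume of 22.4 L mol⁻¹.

50.6 g

n(A) = 24.70 / 82.98 = 0.2977 mol
n(Z) = 1.480 mol
n(Q) = 21.77 / 22.4 = 0.9719 mol
n/ν for A = 0.2977/1 = 0.2977
n/ν for Z = 1.480/4 = 0.3700
n/ν for Q = 0.9719/2 = 0.4860
Smallest n/ν is A → limiting reagent.
Z consumed = (4/1) × 0.2977 = 1.191 mol
Z remaining = 1.480 − 1.191 = 0.2890 mol
mass = 0.2890 × 175.04 = 50.59 g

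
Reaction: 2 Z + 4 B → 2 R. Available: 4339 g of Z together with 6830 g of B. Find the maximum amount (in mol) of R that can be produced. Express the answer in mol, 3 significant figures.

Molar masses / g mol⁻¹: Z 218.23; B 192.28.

17.8 mol

n(Z) = 4339 / 218.23 = 19.88 mol
n(B) = 6830 / 192.28 = 35.52 mol
n/ν for Z = 19.88/2 = 9.940
n/ν for B = 35.52/4 = 8.880
Smallest n/ν is B → limiting reagent.
n(R) = (2/4) × 35.52 = 17.76 mol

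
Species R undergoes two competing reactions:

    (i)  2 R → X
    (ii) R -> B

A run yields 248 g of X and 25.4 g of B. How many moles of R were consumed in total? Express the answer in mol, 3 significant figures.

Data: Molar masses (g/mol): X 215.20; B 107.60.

n(X) = 248 / 215.20 = 1.152 mol
n(B) = 25.4 / 107.60 = 0.2361 mol
n(R) via (i) = (2/1)×1.152 = 2.304 mol
n(R) via (ii) = (1/1)×0.2361 = 0.2361 mol
total n(R) = 2.304 + 0.2361 = 2.540 mol

2.54 mol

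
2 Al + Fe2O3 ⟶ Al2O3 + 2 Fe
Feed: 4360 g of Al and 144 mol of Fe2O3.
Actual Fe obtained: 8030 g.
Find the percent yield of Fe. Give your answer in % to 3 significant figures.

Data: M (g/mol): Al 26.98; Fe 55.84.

89.0 %

n(Al) = 4360 / 26.98 = 161.6 mol
n(Fe2O3) = 144.0 mol
n/ν for Al = 161.6/2 = 80.80
n/ν for Fe2O3 = 144.0/1 = 144.0
Smallest n/ν is Al → limiting reagent.
theoretical n(Fe) = (2/2) × 161.6 = 161.6 mol → 9024 g
% yield = 8030 / 9024 × 100 = 88.98 %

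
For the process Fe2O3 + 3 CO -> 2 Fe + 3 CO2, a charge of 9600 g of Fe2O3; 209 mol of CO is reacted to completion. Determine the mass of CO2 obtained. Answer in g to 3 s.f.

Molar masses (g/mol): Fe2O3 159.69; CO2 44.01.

7940 g

n(Fe2O3) = 9600 / 159.69 = 60.12 mol
n(CO) = 209.0 mol
n/ν for Fe2O3 = 60.12/1 = 60.12
n/ν for CO = 209.0/3 = 69.67
Smallest n/ν is Fe2O3 → limiting reagent.
n(CO2) = (3/1) × 60.12 = 180.4 mol
mass = 180.4 × 44.01 = 7939 g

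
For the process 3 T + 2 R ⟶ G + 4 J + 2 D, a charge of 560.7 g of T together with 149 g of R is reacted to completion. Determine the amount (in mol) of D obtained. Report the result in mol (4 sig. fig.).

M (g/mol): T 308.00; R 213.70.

0.6972 mol

n(T) = 560.7 / 308.00 = 1.820 mol
n(R) = 149.0 / 213.70 = 0.6972 mol
n/ν → T: 0.6067, R: 0.3486; R is limiting.
n(D) = (2/2) × 0.6972 = 0.6972 mol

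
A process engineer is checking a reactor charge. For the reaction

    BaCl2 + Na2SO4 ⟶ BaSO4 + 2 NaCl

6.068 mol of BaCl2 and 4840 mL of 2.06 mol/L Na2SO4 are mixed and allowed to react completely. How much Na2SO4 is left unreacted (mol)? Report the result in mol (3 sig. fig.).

n(BaCl2) = 6.068 mol
n(Na2SO4) = 2.06 × 4840/1000 = 9.970 mol
n/ν → BaCl2: 6.068, Na2SO4: 9.970; BaCl2 is limiting.
Na2SO4 consumed = (1/1) × 6.068 = 6.068 mol
Na2SO4 remaining = 9.970 − 6.068 = 3.902 mol

3.90 mol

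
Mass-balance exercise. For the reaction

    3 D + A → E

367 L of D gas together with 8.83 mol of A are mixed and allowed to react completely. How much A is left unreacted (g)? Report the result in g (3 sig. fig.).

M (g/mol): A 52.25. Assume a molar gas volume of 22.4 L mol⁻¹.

176 g

n(D) = 367.0 / 22.4 = 16.38 mol
n(A) = 8.830 mol
n/ν for D = 16.38/3 = 5.460
n/ν for A = 8.830/1 = 8.830
Smallest n/ν is D → limiting reagent.
A consumed = (1/3) × 16.38 = 5.460 mol
A remaining = 8.830 − 5.460 = 3.370 mol
mass = 3.370 × 52.25 = 176.1 g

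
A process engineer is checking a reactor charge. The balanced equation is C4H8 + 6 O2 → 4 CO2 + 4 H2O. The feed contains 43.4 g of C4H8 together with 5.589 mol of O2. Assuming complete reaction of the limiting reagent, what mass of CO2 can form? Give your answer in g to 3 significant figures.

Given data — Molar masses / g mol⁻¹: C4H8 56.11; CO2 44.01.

136 g

n(C4H8) = 43.40 / 56.11 = 0.7735 mol
n(O2) = 5.589 mol
n/ν → C4H8: 0.7735, O2: 0.9315; C4H8 is limiting.
n(CO2) = (4/1) × 0.7735 = 3.094 mol
mass = 3.094 × 44.01 = 136.2 g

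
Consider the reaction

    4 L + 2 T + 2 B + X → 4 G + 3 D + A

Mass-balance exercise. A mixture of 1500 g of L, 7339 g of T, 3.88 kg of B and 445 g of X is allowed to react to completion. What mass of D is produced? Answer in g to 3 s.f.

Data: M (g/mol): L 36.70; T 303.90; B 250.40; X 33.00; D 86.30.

n(L) = 1500 / 36.70 = 40.87 mol
n(T) = 7339 / 303.90 = 24.15 mol
n(B) = 3.880×1000 / 250.40 = 15.50 mol
n(X) = 445.0 / 33.00 = 13.48 mol
n/ν → L: 10.22, T: 12.08, B: 7.750, X: 13.48; B is limiting.
n(D) = (3/2) × 15.50 = 23.25 mol
mass = 23.25 × 86.30 = 2006 g

2010 g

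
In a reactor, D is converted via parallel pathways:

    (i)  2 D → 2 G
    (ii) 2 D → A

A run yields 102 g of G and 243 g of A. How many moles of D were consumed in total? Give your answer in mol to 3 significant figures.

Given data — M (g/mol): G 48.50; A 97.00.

7.11 mol

n(G) = 102 / 48.50 = 2.103 mol
n(A) = 243 / 97.00 = 2.505 mol
n(D) via (i) = (2/2)×2.103 = 2.103 mol
n(D) via (ii) = (2/1)×2.505 = 5.010 mol
total n(D) = 2.103 + 5.010 = 7.113 mol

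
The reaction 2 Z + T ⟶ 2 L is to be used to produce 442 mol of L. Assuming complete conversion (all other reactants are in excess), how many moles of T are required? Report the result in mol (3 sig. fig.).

221 mol

n(L) = 442.0 mol
n(T) = (1/2) × 442.0 = 221.0 mol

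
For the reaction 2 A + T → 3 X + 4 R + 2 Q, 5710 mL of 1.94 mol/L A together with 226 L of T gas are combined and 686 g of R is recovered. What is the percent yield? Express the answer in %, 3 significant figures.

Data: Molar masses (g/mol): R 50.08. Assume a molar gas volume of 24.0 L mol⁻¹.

61.8 %

n(A) = 1.94 × 5710/1000 = 11.08 mol
n(T) = 226.0 / 24.0 = 9.417 mol
n/ν → A: 5.540, T: 9.417; A is limiting.
theoretical n(R) = (4/2) × 11.08 = 22.16 mol → 1110 g
% yield = 686 / 1110 × 100 = 61.80 %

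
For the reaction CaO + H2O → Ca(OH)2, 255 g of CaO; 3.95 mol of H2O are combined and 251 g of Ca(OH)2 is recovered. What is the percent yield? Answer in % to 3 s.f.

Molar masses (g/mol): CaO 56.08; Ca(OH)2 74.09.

85.8 %

n(CaO) = 255.0 / 56.08 = 4.547 mol
n(H2O) = 3.950 mol
n/ν for CaO = 4.547/1 = 4.547
n/ν for H2O = 3.950/1 = 3.950
Smallest n/ν is H2O → limiting reagent.
theoretical n(Ca(OH)2) = (1/1) × 3.950 = 3.950 mol → 292.7 g
% yield = 251 / 292.7 × 100 = 85.75 %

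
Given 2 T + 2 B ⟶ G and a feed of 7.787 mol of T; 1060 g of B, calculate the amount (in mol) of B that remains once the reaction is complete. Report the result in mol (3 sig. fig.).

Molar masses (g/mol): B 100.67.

2.74 mol

n(T) = 7.787 mol
n(B) = 1060 / 100.67 = 10.53 mol
n/ν → T: 3.894, B: 5.265; T is limiting.
B consumed = (2/2) × 7.787 = 7.787 mol
B remaining = 10.53 − 7.787 = 2.743 mol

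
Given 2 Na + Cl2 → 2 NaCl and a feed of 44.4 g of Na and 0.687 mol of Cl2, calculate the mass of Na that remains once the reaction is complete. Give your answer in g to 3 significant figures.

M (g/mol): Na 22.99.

12.8 g

n(Na) = 44.40 / 22.99 = 1.931 mol
n(Cl2) = 0.6870 mol
n/ν for Na = 1.931/2 = 0.9655
n/ν for Cl2 = 0.6870/1 = 0.6870
Smallest n/ν is Cl2 → limiting reagent.
Na consumed = (2/1) × 0.6870 = 1.374 mol
Na remaining = 1.931 − 1.374 = 0.5570 mol
mass = 0.5570 × 22.99 = 12.81 g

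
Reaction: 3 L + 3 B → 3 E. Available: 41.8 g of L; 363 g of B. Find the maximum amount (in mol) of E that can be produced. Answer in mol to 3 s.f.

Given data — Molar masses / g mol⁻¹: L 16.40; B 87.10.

n(L) = 41.80 / 16.40 = 2.549 mol
n(B) = 363.0 / 87.10 = 4.168 mol
n/ν for L = 2.549/3 = 0.8497
n/ν for B = 4.168/3 = 1.389
Smallest n/ν is L → limiting reagent.
n(E) = (3/3) × 2.549 = 2.549 mol

2.55 mol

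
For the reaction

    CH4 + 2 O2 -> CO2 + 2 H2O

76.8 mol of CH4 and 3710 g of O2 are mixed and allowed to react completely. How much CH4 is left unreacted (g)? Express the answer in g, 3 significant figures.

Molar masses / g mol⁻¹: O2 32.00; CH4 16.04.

302 g

n(CH4) = 76.80 mol
n(O2) = 3710 / 32.00 = 115.9 mol
n/ν → CH4: 76.80, O2: 57.95; O2 is limiting.
CH4 consumed = (1/2) × 115.9 = 57.95 mol
CH4 remaining = 76.80 − 57.95 = 18.85 mol
mass = 18.85 × 16.04 = 302.4 g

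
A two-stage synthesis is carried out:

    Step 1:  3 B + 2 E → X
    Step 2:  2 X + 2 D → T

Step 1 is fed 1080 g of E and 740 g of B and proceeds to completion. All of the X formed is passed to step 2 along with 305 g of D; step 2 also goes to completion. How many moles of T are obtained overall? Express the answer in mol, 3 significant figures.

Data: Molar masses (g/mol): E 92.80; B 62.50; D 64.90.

1.97 mol

Step 1:
n(E) = 1080 / 92.80 = 11.64 mol
n(B) = 740.0 / 62.50 = 11.84 mol
n/ν → E: 5.820, B: 3.947; B is limiting.
n(X) produced = (1/3) × 11.84 = 3.947 mol
Step 2:
n(X) available = 3.947 mol
n(D) = 305.0 / 64.90 = 4.700 mol
n/ν → X: 1.974, D: 2.350; X is limiting.
n(T) = (1/2) × 3.947 = 1.974 mol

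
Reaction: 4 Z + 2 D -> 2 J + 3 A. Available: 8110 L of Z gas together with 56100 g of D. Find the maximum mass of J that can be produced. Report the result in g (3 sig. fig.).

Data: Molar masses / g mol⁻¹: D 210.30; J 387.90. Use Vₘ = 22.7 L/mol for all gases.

n(Z) = 8110 / 22.7 = 357.3 mol
n(D) = 56100 / 210.30 = 266.8 mol
n/ν → Z: 89.33, D: 133.4; Z is limiting.
n(J) = (2/4) × 357.3 = 178.7 mol
mass = 178.7 × 387.90 = 69320 g

69300 g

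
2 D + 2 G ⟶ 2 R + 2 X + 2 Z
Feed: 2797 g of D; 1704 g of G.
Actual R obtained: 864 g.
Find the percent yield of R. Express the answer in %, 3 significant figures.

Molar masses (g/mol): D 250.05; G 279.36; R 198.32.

n(D) = 2797 / 250.05 = 11.19 mol
n(G) = 1704 / 279.36 = 6.100 mol
n/ν → D: 5.595, G: 3.050; G is limiting.
theoretical n(R) = (2/2) × 6.100 = 6.100 mol → 1210 g
% yield = 864 / 1210 × 100 = 71.40 %

71.4 %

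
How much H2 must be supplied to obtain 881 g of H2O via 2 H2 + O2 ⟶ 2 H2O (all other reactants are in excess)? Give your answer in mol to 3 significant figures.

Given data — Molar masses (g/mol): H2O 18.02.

48.9 mol

n(H2O) = 881 / 18.02 = 48.89 mol
n(H2) = (2/2) × 48.89 = 48.89 mol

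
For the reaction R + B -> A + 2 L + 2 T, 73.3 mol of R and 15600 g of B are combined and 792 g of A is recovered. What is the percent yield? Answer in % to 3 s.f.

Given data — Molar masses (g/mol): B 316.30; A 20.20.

n(R) = 73.30 mol
n(B) = 15600 / 316.30 = 49.32 mol
n/ν for R = 73.30/1 = 73.30
n/ν for B = 49.32/1 = 49.32
Smallest n/ν is B → limiting reagent.
theoretical n(A) = (1/1) × 49.32 = 49.32 mol → 996.3 g
% yield = 792 / 996.3 × 100 = 79.49 %

79.5 %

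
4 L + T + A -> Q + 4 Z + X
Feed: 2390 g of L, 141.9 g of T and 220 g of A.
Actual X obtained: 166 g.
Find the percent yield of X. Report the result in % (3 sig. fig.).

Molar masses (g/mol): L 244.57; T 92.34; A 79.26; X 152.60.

70.8 %

n(L) = 2390 / 244.57 = 9.772 mol
n(T) = 141.9 / 92.34 = 1.537 mol
n(A) = 220.0 / 79.26 = 2.776 mol
n/ν for L = 9.772/4 = 2.443
n/ν for T = 1.537/1 = 1.537
n/ν for A = 2.776/1 = 2.776
Smallest n/ν is T → limiting reagent.
theoretical n(X) = (1/1) × 1.537 = 1.537 mol → 234.5 g
% yield = 166 / 234.5 × 100 = 70.79 %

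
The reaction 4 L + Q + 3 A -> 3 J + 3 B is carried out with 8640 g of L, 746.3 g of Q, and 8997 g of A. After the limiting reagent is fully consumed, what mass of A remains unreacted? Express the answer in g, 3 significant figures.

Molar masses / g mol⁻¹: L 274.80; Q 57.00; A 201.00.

n(L) = 8640 / 274.80 = 31.44 mol
n(Q) = 746.3 / 57.00 = 13.09 mol
n(A) = 8997 / 201.00 = 44.76 mol
n/ν for L = 31.44/4 = 7.860
n/ν for Q = 13.09/1 = 13.09
n/ν for A = 44.76/3 = 14.92
Smallest n/ν is L → limiting reagent.
A consumed = (3/4) × 31.44 = 23.58 mol
A remaining = 44.76 − 23.58 = 21.18 mol
mass = 21.18 × 201.00 = 4257 g

4260 g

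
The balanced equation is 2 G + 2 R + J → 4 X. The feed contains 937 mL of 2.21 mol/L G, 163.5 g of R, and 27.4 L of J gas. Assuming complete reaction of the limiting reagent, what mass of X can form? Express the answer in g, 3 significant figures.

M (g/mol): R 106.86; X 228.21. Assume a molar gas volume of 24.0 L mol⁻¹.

n(G) = 2.21 × 937.0/1000 = 2.071 mol
n(R) = 163.5 / 106.86 = 1.530 mol
n(J) = 27.40 / 24.0 = 1.142 mol
n/ν → G: 1.036, R: 0.7650, J: 1.142; R is limiting.
n(X) = (4/2) × 1.530 = 3.060 mol
mass = 3.060 × 228.21 = 698.3 g

698 g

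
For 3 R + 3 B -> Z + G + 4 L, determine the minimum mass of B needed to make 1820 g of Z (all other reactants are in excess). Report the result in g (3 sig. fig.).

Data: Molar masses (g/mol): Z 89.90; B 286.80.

17400 g

n(Z) = 1820 / 89.90 = 20.24 mol
n(B) = (3/1) × 20.24 = 60.72 mol
mass = 60.72 × 286.80 = 17410 g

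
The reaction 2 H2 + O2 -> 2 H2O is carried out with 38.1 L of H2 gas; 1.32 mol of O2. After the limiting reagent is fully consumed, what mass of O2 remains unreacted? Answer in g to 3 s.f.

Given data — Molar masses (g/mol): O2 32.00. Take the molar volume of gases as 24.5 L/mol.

n(H2) = 38.10 / 24.5 = 1.555 mol
n(O2) = 1.320 mol
n/ν → H2: 0.7775, O2: 1.320; H2 is limiting.
O2 consumed = (1/2) × 1.555 = 0.7775 mol
O2 remaining = 1.320 − 0.7775 = 0.5425 mol
mass = 0.5425 × 32.00 = 17.36 g

17.4 g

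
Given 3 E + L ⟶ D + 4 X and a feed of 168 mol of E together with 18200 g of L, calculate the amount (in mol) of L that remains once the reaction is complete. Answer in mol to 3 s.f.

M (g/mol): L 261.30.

13.7 mol

n(E) = 168.0 mol
n(L) = 18200 / 261.30 = 69.65 mol
n/ν for E = 168.0/3 = 56.00
n/ν for L = 69.65/1 = 69.65
Smallest n/ν is E → limiting reagent.
L consumed = (1/3) × 168.0 = 56.00 mol
L remaining = 69.65 − 56.00 = 13.65 mol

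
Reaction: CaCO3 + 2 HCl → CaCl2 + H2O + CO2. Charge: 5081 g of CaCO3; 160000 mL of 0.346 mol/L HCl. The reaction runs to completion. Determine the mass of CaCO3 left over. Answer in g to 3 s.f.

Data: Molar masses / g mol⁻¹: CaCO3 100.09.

2310 g

n(CaCO3) = 5081 / 100.09 = 50.76 mol
n(HCl) = 0.346 × 160000/1000 = 55.36 mol
n/ν for CaCO3 = 50.76/1 = 50.76
n/ν for HCl = 55.36/2 = 27.68
Smallest n/ν is HCl → limiting reagent.
CaCO3 consumed = (1/2) × 55.36 = 27.68 mol
CaCO3 remaining = 50.76 − 27.68 = 23.08 mol
mass = 23.08 × 100.09 = 2310 g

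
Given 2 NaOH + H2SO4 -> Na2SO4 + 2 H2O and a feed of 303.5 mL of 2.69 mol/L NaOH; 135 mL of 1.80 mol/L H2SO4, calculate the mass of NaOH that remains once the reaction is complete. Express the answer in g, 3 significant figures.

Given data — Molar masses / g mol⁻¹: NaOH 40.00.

n(NaOH) = 2.69 × 303.5/1000 = 0.8164 mol
n(H2SO4) = 1.80 × 135.0/1000 = 0.2430 mol
n/ν for NaOH = 0.8164/2 = 0.4082
n/ν for H2SO4 = 0.2430/1 = 0.2430
Smallest n/ν is H2SO4 → limiting reagent.
NaOH consumed = (2/1) × 0.2430 = 0.4860 mol
NaOH remaining = 0.8164 − 0.4860 = 0.3304 mol
mass = 0.3304 × 40.00 = 13.22 g

13.2 g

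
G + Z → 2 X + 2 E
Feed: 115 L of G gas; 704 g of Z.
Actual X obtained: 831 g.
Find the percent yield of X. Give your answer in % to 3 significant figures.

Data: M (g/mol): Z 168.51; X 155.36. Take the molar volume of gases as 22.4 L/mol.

64.0 %

n(G) = 115.0 / 22.4 = 5.134 mol
n(Z) = 704.0 / 168.51 = 4.178 mol
n/ν → G: 5.134, Z: 4.178; Z is limiting.
theoretical n(X) = (2/1) × 4.178 = 8.356 mol → 1298 g
% yield = 831 / 1298 × 100 = 64.02 %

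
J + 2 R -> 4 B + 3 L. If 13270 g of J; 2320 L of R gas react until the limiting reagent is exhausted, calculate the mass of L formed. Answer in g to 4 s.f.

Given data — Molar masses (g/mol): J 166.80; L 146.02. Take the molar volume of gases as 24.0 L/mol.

21170 g

n(J) = 13270 / 166.80 = 79.56 mol
n(R) = 2320 / 24.0 = 96.67 mol
n/ν → J: 79.56, R: 48.34; R is limiting.
n(L) = (3/2) × 96.67 = 145.0 mol
mass = 145.0 × 146.02 = 21170 g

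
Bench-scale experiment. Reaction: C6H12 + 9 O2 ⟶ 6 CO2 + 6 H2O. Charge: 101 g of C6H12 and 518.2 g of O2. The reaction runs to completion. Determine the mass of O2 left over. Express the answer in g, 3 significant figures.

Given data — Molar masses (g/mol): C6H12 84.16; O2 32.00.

n(C6H12) = 101.0 / 84.16 = 1.200 mol
n(O2) = 518.2 / 32.00 = 16.19 mol
n/ν for C6H12 = 1.200/1 = 1.200
n/ν for O2 = 16.19/9 = 1.799
Smallest n/ν is C6H12 → limiting reagent.
O2 consumed = (9/1) × 1.200 = 10.80 mol
O2 remaining = 16.19 − 10.80 = 5.390 mol
mass = 5.390 × 32.00 = 172.5 g

173 g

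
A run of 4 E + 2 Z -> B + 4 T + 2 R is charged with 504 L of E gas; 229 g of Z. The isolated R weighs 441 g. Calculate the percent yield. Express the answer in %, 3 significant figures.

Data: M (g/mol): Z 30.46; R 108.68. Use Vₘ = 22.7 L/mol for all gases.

n(E) = 504.0 / 22.7 = 22.20 mol
n(Z) = 229.0 / 30.46 = 7.518 mol
n/ν for E = 22.20/4 = 5.550
n/ν for Z = 7.518/2 = 3.759
Smallest n/ν is Z → limiting reagent.
theoretical n(R) = (2/2) × 7.518 = 7.518 mol → 817.1 g
% yield = 441 / 817.1 × 100 = 53.97 %

54.0 %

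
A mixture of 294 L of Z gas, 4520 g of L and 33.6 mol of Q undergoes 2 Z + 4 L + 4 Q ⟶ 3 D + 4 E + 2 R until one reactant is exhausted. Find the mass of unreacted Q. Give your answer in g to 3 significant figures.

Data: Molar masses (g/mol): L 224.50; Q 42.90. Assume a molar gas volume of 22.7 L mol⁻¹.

578 g

n(Z) = 294.0 / 22.7 = 12.95 mol
n(L) = 4520 / 224.50 = 20.13 mol
n(Q) = 33.60 mol
n/ν for Z = 12.95/2 = 6.475
n/ν for L = 20.13/4 = 5.033
n/ν for Q = 33.60/4 = 8.400
Smallest n/ν is L → limiting reagent.
Q consumed = (4/4) × 20.13 = 20.13 mol
Q remaining = 33.60 − 20.13 = 13.47 mol
mass = 13.47 × 42.90 = 577.9 g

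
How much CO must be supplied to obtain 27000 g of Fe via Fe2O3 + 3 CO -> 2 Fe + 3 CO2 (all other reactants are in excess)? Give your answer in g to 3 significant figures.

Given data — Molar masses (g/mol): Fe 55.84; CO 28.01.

20300 g

n(Fe) = 27000 / 55.84 = 483.5 mol
n(CO) = (3/2) × 483.5 = 725.3 mol
mass = 725.3 × 28.01 = 20320 g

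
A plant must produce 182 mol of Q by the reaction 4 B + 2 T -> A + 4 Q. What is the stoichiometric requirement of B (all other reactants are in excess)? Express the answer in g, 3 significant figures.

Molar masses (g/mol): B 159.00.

28900 g

n(Q) = 182.0 mol
n(B) = (4/4) × 182.0 = 182.0 mol
mass = 182.0 × 159.00 = 28940 g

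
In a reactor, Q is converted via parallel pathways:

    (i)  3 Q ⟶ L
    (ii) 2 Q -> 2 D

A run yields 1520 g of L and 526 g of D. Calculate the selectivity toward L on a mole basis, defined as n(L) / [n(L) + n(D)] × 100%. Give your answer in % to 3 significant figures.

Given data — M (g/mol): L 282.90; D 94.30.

49.1 %

n(L) = 1520 / 282.90 = 5.373 mol
n(D) = 526 / 94.30 = 5.578 mol
selectivity = 5.373/(5.373+5.578) × 100 = 49.06 %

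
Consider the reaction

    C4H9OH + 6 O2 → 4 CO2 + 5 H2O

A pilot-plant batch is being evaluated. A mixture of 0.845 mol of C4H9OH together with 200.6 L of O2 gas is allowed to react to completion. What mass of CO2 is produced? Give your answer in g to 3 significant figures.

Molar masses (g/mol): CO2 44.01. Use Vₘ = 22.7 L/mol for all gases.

n(C4H9OH) = 0.8450 mol
n(O2) = 200.6 / 22.7 = 8.837 mol
n/ν for C4H9OH = 0.8450/1 = 0.8450
n/ν for O2 = 8.837/6 = 1.473
Smallest n/ν is C4H9OH → limiting reagent.
n(CO2) = (4/1) × 0.8450 = 3.380 mol
mass = 3.380 × 44.01 = 148.8 g

149 g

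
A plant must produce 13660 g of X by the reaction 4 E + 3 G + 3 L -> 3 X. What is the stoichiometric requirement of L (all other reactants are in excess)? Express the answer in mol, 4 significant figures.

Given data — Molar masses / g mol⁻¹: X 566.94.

24.09 mol

n(X) = 13660 / 566.94 = 24.09 mol
n(L) = (3/3) × 24.09 = 24.09 mol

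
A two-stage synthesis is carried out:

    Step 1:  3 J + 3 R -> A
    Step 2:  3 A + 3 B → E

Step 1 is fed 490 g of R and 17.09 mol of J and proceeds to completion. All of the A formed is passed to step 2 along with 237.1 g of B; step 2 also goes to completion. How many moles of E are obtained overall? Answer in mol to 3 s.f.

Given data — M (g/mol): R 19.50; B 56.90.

1.39 mol

Step 1:
n(R) = 490.0 / 19.50 = 25.13 mol
n(J) = 17.09 mol
n/ν for R = 25.13/3 = 8.377
n/ν for J = 17.09/3 = 5.697
Smallest n/ν is J → limiting reagent.
n(A) produced = (1/3) × 17.09 = 5.697 mol
Step 2:
n(A) available = 5.697 mol
n(B) = 237.1 / 56.90 = 4.167 mol
n/ν for A = 5.697/3 = 1.899
n/ν for B = 4.167/3 = 1.389
Smallest n/ν is B → limiting reagent.
n(E) = (1/3) × 4.167 = 1.389 mol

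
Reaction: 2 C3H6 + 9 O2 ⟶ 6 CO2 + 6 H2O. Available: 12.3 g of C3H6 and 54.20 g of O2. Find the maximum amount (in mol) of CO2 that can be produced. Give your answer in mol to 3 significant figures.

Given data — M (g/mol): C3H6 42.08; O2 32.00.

0.877 mol

n(C3H6) = 12.30 / 42.08 = 0.2923 mol
n(O2) = 54.20 / 32.00 = 1.694 mol
n/ν for C3H6 = 0.2923/2 = 0.1462
n/ν for O2 = 1.694/9 = 0.1882
Smallest n/ν is C3H6 → limiting reagent.
n(CO2) = (6/2) × 0.2923 = 0.8769 mol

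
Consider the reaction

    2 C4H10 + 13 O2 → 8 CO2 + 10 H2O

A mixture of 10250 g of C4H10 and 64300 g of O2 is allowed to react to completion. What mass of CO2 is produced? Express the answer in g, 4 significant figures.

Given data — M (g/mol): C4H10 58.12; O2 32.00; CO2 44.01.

31050 g

n(C4H10) = 10250 / 58.12 = 176.4 mol
n(O2) = 64300 / 32.00 = 2009 mol
n/ν for C4H10 = 176.4/2 = 88.20
n/ν for O2 = 2009/13 = 154.5
Smallest n/ν is C4H10 → limiting reagent.
n(CO2) = (8/2) × 176.4 = 705.6 mol
mass = 705.6 × 44.01 = 31050 g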